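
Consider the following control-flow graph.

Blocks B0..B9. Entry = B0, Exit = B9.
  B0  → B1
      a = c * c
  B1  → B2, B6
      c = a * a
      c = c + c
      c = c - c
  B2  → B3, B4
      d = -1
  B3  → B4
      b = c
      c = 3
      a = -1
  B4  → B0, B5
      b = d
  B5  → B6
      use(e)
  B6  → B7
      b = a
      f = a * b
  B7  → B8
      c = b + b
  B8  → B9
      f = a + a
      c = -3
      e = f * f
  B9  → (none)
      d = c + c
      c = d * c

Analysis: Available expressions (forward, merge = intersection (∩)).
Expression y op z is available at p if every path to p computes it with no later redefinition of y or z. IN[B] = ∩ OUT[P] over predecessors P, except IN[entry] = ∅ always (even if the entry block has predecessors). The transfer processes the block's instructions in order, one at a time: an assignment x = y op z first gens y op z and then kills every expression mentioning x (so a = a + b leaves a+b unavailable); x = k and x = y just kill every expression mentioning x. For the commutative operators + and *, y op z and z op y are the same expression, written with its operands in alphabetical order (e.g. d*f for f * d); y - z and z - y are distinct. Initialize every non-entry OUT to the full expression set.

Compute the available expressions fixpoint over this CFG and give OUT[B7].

Fixpoint table:
  B0:   IN={}   OUT={c*c}
  B1:   IN={c*c}   OUT={a*a}
  B2:   IN={a*a}   OUT={a*a}
  B3:   IN={a*a}   OUT={}
  B4:   IN={}   OUT={}
  B5:   IN={}   OUT={}
  B6:   IN={}   OUT={a*b}
  B7:   IN={a*b}   OUT={a*b, b+b}
  B8:   IN={a*b, b+b}   OUT={a*b, a+a, b+b, f*f}
  B9:   IN={a*b, a+a, b+b, f*f}   OUT={a*b, a+a, b+b, f*f}

Merge at B7: IN[B7] = OUT[B6] = {a*b}
Applying B7's transfer function to that IN value gives OUT[B7] (row B7 above).

Answer: {a*b, b+b}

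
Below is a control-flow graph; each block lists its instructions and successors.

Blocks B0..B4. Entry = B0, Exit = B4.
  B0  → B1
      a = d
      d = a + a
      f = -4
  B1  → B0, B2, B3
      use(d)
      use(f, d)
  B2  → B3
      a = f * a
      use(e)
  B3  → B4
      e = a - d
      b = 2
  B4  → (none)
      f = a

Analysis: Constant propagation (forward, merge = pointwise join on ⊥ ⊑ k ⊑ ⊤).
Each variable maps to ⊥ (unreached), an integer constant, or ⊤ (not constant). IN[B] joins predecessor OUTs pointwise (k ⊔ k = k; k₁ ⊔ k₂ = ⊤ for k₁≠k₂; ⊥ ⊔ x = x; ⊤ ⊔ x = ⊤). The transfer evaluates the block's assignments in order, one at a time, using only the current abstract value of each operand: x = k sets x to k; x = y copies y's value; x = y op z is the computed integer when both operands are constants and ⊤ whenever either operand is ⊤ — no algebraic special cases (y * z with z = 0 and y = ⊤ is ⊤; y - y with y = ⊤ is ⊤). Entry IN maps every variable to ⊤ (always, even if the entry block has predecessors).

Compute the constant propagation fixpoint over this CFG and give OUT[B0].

Converged values:
  B0:   IN=(all ⊤)   OUT={f:-4; rest ⊤}
  B1:   IN={f:-4; rest ⊤}   OUT={f:-4; rest ⊤}
  B2:   IN={f:-4; rest ⊤}   OUT={f:-4; rest ⊤}
  B3:   IN={f:-4; rest ⊤}   OUT={b:2, f:-4; rest ⊤}
  B4:   IN={b:2, f:-4; rest ⊤}   OUT={b:2; rest ⊤}

Merge at B0 (entry node, so the boundary value (all ⊤) is joined with the incoming edge(s)): IN[B0] = (all ⊤) ⊔ OUT[B1] = {a: ⊤, b: ⊤, c: ⊤, d: ⊤, e: ⊤, f: ⊤}
Applying B0's transfer function to that IN value gives OUT[B0] (row B0 above).

Answer: {a: ⊤, b: ⊤, c: ⊤, d: ⊤, e: ⊤, f: -4}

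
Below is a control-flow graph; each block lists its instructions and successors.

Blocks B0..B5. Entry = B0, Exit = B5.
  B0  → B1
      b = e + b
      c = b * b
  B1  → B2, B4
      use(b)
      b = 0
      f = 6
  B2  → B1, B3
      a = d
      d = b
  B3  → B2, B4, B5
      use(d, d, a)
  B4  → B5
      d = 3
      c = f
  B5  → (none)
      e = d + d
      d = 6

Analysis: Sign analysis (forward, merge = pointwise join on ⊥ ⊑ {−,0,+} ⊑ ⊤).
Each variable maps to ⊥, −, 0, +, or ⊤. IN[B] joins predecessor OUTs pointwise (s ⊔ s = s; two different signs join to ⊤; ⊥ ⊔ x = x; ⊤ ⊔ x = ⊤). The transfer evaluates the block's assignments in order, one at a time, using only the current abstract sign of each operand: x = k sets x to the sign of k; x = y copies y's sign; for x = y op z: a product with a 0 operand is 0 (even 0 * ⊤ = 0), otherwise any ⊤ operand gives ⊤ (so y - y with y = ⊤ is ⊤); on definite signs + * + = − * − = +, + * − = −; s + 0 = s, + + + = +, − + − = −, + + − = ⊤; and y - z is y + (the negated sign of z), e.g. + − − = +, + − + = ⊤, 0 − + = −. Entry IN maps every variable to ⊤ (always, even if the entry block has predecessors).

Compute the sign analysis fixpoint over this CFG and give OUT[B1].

Converged values:
  B0:   IN=(all ⊤)   OUT=(all ⊤)
  B1:   IN=(all ⊤)   OUT={b:0, f:+; rest ⊤}
  B2:   IN={b:0, f:+; rest ⊤}   OUT={b:0, d:0, f:+; rest ⊤}
  B3:   IN={b:0, d:0, f:+; rest ⊤}   OUT={b:0, d:0, f:+; rest ⊤}
  B4:   IN={b:0, f:+; rest ⊤}   OUT={b:0, c:+, d:+, f:+; rest ⊤}
  B5:   IN={b:0, f:+; rest ⊤}   OUT={b:0, d:+, f:+; rest ⊤}

Merge at B1: IN[B1] = OUT[B0] ⊔ OUT[B2] = {a: ⊤, b: ⊤, c: ⊤, d: ⊤, e: ⊤, f: ⊤}
Applying B1's transfer function to that IN value gives OUT[B1] (row B1 above).

Answer: {a: ⊤, b: 0, c: ⊤, d: ⊤, e: ⊤, f: +}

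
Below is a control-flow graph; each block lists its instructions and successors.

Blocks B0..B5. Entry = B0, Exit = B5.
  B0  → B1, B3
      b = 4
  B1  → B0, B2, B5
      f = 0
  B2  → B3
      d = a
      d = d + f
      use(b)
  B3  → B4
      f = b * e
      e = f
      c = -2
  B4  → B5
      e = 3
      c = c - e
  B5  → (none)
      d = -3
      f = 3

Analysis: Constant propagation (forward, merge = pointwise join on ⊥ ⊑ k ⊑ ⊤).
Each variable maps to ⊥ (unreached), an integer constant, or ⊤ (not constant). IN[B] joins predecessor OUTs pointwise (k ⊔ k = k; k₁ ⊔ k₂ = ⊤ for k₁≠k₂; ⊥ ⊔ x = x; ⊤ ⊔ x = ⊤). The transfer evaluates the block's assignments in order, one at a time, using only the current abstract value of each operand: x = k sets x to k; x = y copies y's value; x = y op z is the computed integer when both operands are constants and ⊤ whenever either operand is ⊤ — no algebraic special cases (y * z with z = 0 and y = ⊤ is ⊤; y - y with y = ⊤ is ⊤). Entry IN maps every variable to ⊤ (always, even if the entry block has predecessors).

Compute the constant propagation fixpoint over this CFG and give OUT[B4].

Answer: {a: ⊤, b: 4, c: -5, d: ⊤, e: 3, f: ⊤}

Working:
Fixpoint table:
  B0: | IN=(all ⊤) | OUT={b:4; rest ⊤}
  B1: | IN={b:4; rest ⊤} | OUT={b:4, f:0; rest ⊤}
  B2: | IN={b:4, f:0; rest ⊤} | OUT={b:4, f:0; rest ⊤}
  B3: | IN={b:4; rest ⊤} | OUT={b:4, c:-2; rest ⊤}
  B4: | IN={b:4, c:-2; rest ⊤} | OUT={b:4, c:-5, e:3; rest ⊤}
  B5: | IN={b:4; rest ⊤} | OUT={b:4, d:-3, f:3; rest ⊤}

Merge at B4: IN[B4] = OUT[B3] = {a: ⊤, b: 4, c: -2, d: ⊤, e: ⊤, f: ⊤}
Applying B4's transfer function to that IN value gives OUT[B4] (row B4 above).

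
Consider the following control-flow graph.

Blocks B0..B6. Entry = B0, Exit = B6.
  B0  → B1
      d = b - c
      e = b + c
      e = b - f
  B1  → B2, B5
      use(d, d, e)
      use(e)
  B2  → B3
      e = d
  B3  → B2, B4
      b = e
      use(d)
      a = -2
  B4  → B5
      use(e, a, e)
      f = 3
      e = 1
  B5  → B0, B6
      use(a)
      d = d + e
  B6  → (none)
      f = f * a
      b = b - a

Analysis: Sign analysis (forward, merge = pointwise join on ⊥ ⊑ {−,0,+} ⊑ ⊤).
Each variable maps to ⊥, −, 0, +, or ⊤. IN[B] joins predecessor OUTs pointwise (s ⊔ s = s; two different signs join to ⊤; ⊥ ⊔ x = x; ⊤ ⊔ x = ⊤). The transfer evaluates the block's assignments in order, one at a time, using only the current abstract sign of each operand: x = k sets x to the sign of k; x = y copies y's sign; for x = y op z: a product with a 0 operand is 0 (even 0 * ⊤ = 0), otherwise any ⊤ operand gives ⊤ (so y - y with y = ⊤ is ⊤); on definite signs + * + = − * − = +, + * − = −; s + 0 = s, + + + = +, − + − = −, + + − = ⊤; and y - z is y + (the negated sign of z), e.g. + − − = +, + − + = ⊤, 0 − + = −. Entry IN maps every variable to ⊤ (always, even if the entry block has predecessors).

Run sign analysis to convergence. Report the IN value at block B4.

Answer: {a: -, b: ⊤, c: ⊤, d: ⊤, e: ⊤, f: ⊤}

Derivation:
Converged values:
  B0: | IN=(all ⊤) | OUT=(all ⊤)
  B1: | IN=(all ⊤) | OUT=(all ⊤)
  B2: | IN=(all ⊤) | OUT=(all ⊤)
  B3: | IN=(all ⊤) | OUT={a:-; rest ⊤}
  B4: | IN={a:-; rest ⊤} | OUT={a:-, e:+, f:+; rest ⊤}
  B5: | IN=(all ⊤) | OUT=(all ⊤)
  B6: | IN=(all ⊤) | OUT=(all ⊤)

Merge at B4: IN[B4] = OUT[B3] = {a: -, b: ⊤, c: ⊤, d: ⊤, e: ⊤, f: ⊤}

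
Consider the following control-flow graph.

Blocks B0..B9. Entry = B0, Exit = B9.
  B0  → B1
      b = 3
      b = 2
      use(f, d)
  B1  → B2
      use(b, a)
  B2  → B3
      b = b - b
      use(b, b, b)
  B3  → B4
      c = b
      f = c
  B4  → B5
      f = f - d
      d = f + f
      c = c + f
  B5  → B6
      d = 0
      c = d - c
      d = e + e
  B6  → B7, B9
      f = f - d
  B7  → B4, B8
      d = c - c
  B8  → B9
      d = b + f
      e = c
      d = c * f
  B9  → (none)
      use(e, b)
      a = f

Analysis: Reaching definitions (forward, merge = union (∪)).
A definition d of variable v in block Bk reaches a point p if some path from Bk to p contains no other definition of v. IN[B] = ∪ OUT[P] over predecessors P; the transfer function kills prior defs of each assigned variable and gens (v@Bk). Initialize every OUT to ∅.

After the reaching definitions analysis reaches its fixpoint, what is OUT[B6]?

Per-block solution:
  B0:   IN={}   OUT={b@B0}
  B1:   IN={b@B0}   OUT={b@B0}
  B2:   IN={b@B0}   OUT={b@B2}
  B3:   IN={b@B2}   OUT={b@B2, c@B3, f@B3}
  B4:   IN={b@B2, c@B3, c@B5, d@B7, f@B3, f@B6}   OUT={b@B2, c@B4, d@B4, f@B4}
  B5:   IN={b@B2, c@B4, d@B4, f@B4}   OUT={b@B2, c@B5, d@B5, f@B4}
  B6:   IN={b@B2, c@B5, d@B5, f@B4}   OUT={b@B2, c@B5, d@B5, f@B6}
  B7:   IN={b@B2, c@B5, d@B5, f@B6}   OUT={b@B2, c@B5, d@B7, f@B6}
  B8:   IN={b@B2, c@B5, d@B7, f@B6}   OUT={b@B2, c@B5, d@B8, e@B8, f@B6}
  B9:   IN={b@B2, c@B5, d@B5, d@B8, e@B8, f@B6}   OUT={a@B9, b@B2, c@B5, d@B5, d@B8, e@B8, f@B6}

Merge at B6: IN[B6] = OUT[B5] = {b@B2, c@B5, d@B5, f@B4}
Applying B6's transfer function to that IN value gives OUT[B6] (row B6 above).

Answer: {b@B2, c@B5, d@B5, f@B6}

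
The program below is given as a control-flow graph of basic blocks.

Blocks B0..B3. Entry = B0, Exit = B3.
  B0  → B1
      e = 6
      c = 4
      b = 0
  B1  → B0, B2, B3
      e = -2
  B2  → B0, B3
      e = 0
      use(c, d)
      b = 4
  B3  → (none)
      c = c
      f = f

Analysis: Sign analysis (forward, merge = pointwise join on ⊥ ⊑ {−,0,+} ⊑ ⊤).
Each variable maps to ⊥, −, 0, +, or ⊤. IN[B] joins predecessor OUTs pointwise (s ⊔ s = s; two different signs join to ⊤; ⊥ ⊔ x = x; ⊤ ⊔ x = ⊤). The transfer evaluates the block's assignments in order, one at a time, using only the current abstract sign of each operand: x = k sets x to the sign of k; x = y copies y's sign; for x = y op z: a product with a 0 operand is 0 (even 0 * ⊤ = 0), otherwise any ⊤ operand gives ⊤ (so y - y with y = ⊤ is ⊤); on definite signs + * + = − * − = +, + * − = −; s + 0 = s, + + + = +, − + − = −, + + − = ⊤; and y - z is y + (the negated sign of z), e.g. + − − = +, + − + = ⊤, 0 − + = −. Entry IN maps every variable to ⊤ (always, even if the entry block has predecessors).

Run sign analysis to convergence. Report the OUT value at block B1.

Answer: {a: ⊤, b: 0, c: +, d: ⊤, e: -, f: ⊤}

Trace:
Converged values:
  B0:   IN=(all ⊤)   OUT={b:0, c:+, e:+; rest ⊤}
  B1:   IN={b:0, c:+, e:+; rest ⊤}   OUT={b:0, c:+, e:-; rest ⊤}
  B2:   IN={b:0, c:+, e:-; rest ⊤}   OUT={b:+, c:+, e:0; rest ⊤}
  B3:   IN={c:+; rest ⊤}   OUT={c:+; rest ⊤}

Merge at B1: IN[B1] = OUT[B0] = {a: ⊤, b: 0, c: +, d: ⊤, e: +, f: ⊤}
Applying B1's transfer function to that IN value gives OUT[B1] (row B1 above).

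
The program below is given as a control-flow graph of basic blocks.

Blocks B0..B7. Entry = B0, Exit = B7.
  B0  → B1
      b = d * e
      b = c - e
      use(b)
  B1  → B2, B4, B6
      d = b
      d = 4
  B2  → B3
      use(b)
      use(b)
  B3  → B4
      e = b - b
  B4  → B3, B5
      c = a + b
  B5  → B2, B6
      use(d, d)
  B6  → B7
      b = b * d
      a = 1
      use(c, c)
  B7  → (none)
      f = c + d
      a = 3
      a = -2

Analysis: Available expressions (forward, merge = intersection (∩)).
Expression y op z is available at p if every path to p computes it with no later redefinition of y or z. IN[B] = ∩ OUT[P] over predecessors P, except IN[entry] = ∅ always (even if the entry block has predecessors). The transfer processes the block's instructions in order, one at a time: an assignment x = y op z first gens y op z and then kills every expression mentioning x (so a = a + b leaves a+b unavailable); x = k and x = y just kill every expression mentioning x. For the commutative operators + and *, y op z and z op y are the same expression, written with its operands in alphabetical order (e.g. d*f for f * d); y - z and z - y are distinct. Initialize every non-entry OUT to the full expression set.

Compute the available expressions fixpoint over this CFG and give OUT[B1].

Fixpoint table:
  B0: | IN={} | OUT={c-e, d*e}
  B1: | IN={c-e, d*e} | OUT={c-e}
  B2: | IN={} | OUT={}
  B3: | IN={} | OUT={b-b}
  B4: | IN={} | OUT={a+b}
  B5: | IN={a+b} | OUT={a+b}
  B6: | IN={} | OUT={}
  B7: | IN={} | OUT={c+d}

Merge at B1: IN[B1] = OUT[B0] = {c-e, d*e}
Applying B1's transfer function to that IN value gives OUT[B1] (row B1 above).

Answer: {c-e}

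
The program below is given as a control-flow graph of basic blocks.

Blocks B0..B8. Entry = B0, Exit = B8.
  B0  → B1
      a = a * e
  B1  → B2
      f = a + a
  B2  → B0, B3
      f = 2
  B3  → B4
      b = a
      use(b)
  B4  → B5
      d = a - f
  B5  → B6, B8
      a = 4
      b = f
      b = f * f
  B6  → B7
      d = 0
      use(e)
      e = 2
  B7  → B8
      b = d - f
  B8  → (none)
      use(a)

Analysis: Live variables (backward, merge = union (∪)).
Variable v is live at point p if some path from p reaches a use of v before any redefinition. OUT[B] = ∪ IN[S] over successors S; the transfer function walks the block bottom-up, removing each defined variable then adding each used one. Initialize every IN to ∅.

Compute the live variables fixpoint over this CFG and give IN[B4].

Answer: {a, e, f}

Working:
Converged values:
  B0:  IN={a, e}  OUT={a, e}
  B1:  IN={a, e}  OUT={a, e}
  B2:  IN={a, e}  OUT={a, e, f}
  B3:  IN={a, e, f}  OUT={a, e, f}
  B4:  IN={a, e, f}  OUT={e, f}
  B5:  IN={e, f}  OUT={a, e, f}
  B6:  IN={a, e, f}  OUT={a, d, f}
  B7:  IN={a, d, f}  OUT={a}
  B8:  IN={a}  OUT={}

Merge at B4: OUT[B4] = IN[B5] = {e, f}
Applying B4's transfer function to that OUT value gives IN[B4] (row B4 above).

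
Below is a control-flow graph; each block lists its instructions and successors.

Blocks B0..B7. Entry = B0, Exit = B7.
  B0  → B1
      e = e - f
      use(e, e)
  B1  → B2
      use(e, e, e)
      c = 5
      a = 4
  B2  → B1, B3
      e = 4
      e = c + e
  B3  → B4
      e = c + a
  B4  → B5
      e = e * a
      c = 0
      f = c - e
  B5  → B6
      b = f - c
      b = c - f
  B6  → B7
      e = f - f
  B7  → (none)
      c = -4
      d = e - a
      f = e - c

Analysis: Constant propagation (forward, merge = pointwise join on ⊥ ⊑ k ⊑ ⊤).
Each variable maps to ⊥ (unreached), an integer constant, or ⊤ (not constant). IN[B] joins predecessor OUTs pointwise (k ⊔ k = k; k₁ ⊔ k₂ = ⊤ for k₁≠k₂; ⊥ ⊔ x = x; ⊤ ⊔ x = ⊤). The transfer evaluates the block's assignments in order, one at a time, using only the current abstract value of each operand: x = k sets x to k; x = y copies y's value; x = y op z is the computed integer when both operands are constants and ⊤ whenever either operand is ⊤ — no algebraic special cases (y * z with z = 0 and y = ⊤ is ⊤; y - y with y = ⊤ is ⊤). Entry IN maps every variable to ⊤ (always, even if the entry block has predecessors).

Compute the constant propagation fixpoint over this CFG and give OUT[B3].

Answer: {a: 4, b: ⊤, c: 5, d: ⊤, e: 9, f: ⊤}

Derivation:
Converged values:
  B0:  IN=(all ⊤)  OUT=(all ⊤)
  B1:  IN=(all ⊤)  OUT={a:4, c:5; rest ⊤}
  B2:  IN={a:4, c:5; rest ⊤}  OUT={a:4, c:5, e:9; rest ⊤}
  B3:  IN={a:4, c:5, e:9; rest ⊤}  OUT={a:4, c:5, e:9; rest ⊤}
  B4:  IN={a:4, c:5, e:9; rest ⊤}  OUT={a:4, c:0, e:36, f:-36; rest ⊤}
  B5:  IN={a:4, c:0, e:36, f:-36; rest ⊤}  OUT={a:4, b:36, c:0, e:36, f:-36; rest ⊤}
  B6:  IN={a:4, b:36, c:0, e:36, f:-36; rest ⊤}  OUT={a:4, b:36, c:0, e:0, f:-36; rest ⊤}
  B7:  IN={a:4, b:36, c:0, e:0, f:-36; rest ⊤}  OUT={a:4, b:36, c:-4, d:-4, e:0, f:4; rest ⊤}

Merge at B3: IN[B3] = OUT[B2] = {a: 4, b: ⊤, c: 5, d: ⊤, e: 9, f: ⊤}
Applying B3's transfer function to that IN value gives OUT[B3] (row B3 above).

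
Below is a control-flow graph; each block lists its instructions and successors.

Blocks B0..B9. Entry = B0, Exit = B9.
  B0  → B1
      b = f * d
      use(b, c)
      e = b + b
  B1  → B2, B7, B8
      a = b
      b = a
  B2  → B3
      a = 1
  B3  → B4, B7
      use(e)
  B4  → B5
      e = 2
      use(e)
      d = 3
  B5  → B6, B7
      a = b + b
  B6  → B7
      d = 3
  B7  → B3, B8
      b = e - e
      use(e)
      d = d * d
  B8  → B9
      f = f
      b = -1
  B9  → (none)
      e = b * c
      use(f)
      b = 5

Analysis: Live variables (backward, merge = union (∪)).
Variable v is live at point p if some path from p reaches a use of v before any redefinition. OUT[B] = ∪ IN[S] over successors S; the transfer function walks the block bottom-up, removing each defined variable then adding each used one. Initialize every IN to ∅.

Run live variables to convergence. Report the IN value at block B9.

Answer: {b, c, f}

Trace:
Converged values:
  B0: | IN={c, d, f} | OUT={b, c, d, e, f}
  B1: | IN={b, c, d, e, f} | OUT={b, c, d, e, f}
  B2: | IN={b, c, d, e, f} | OUT={b, c, d, e, f}
  B3: | IN={b, c, d, e, f} | OUT={b, c, d, e, f}
  B4: | IN={b, c, f} | OUT={b, c, d, e, f}
  B5: | IN={b, c, d, e, f} | OUT={c, d, e, f}
  B6: | IN={c, e, f} | OUT={c, d, e, f}
  B7: | IN={c, d, e, f} | OUT={b, c, d, e, f}
  B8: | IN={c, f} | OUT={b, c, f}
  B9: | IN={b, c, f} | OUT={}

B9 is the boundary node: OUT[B9] = {}
Applying B9's transfer function to that OUT value gives IN[B9] (row B9 above).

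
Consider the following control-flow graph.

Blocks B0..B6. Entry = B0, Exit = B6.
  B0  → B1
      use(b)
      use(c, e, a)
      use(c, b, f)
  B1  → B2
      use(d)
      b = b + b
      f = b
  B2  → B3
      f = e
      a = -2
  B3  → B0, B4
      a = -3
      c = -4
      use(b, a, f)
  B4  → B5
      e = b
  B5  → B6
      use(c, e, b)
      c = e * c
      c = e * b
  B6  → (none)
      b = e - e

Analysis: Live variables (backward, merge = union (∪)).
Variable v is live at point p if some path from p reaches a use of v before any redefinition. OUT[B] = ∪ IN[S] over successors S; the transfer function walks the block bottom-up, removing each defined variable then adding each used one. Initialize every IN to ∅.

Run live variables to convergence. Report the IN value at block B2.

Answer: {b, d, e}

Derivation:
Fixpoint table:
  B0: | IN={a, b, c, d, e, f} | OUT={b, d, e}
  B1: | IN={b, d, e} | OUT={b, d, e}
  B2: | IN={b, d, e} | OUT={b, d, e, f}
  B3: | IN={b, d, e, f} | OUT={a, b, c, d, e, f}
  B4: | IN={b, c} | OUT={b, c, e}
  B5: | IN={b, c, e} | OUT={e}
  B6: | IN={e} | OUT={}

Merge at B2: OUT[B2] = IN[B3] = {b, d, e, f}
Applying B2's transfer function to that OUT value gives IN[B2] (row B2 above).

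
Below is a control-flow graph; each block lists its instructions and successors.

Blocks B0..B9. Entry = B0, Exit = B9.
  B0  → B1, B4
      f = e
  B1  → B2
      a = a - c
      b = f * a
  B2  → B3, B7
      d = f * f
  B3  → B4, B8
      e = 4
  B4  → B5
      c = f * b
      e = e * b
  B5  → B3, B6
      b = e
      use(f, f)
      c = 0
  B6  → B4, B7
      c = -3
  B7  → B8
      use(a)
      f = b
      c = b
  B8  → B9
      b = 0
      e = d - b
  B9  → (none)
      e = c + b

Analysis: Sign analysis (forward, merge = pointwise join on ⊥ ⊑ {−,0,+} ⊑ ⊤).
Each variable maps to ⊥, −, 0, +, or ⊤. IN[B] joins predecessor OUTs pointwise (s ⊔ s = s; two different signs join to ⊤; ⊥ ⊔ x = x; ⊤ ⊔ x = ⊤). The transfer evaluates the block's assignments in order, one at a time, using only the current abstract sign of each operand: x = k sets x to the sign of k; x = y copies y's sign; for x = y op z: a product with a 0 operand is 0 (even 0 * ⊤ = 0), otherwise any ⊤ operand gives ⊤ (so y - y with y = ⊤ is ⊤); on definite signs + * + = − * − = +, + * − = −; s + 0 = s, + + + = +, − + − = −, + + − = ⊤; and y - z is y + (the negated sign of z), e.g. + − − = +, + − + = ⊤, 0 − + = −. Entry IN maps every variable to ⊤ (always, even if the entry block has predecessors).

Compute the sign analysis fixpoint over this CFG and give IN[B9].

Answer: {a: ⊤, b: 0, c: ⊤, d: ⊤, e: ⊤, f: ⊤}

Working:
Fixpoint table:
  B0:  IN=(all ⊤)  OUT=(all ⊤)
  B1:  IN=(all ⊤)  OUT=(all ⊤)
  B2:  IN=(all ⊤)  OUT=(all ⊤)
  B3:  IN=(all ⊤)  OUT={e:+; rest ⊤}
  B4:  IN=(all ⊤)  OUT=(all ⊤)
  B5:  IN=(all ⊤)  OUT={c:0; rest ⊤}
  B6:  IN={c:0; rest ⊤}  OUT={c:-; rest ⊤}
  B7:  IN=(all ⊤)  OUT=(all ⊤)
  B8:  IN=(all ⊤)  OUT={b:0; rest ⊤}
  B9:  IN={b:0; rest ⊤}  OUT={b:0; rest ⊤}

Merge at B9: IN[B9] = OUT[B8] = {a: ⊤, b: 0, c: ⊤, d: ⊤, e: ⊤, f: ⊤}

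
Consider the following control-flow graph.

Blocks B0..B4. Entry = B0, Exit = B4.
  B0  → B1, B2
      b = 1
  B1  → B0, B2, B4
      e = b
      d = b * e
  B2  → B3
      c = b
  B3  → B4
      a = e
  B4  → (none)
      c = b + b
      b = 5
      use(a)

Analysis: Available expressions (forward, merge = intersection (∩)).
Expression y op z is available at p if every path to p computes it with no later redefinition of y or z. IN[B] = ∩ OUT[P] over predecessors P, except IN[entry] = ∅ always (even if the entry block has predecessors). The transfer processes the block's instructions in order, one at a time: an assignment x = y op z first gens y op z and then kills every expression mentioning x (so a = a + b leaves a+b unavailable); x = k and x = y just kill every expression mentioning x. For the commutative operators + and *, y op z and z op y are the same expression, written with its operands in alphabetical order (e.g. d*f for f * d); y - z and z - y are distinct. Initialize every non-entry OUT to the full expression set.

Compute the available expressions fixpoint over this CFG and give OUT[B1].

Converged values:
  B0:   IN={}   OUT={}
  B1:   IN={}   OUT={b*e}
  B2:   IN={}   OUT={}
  B3:   IN={}   OUT={}
  B4:   IN={}   OUT={}

Merge at B1: IN[B1] = OUT[B0] = {}
Applying B1's transfer function to that IN value gives OUT[B1] (row B1 above).

Answer: {b*e}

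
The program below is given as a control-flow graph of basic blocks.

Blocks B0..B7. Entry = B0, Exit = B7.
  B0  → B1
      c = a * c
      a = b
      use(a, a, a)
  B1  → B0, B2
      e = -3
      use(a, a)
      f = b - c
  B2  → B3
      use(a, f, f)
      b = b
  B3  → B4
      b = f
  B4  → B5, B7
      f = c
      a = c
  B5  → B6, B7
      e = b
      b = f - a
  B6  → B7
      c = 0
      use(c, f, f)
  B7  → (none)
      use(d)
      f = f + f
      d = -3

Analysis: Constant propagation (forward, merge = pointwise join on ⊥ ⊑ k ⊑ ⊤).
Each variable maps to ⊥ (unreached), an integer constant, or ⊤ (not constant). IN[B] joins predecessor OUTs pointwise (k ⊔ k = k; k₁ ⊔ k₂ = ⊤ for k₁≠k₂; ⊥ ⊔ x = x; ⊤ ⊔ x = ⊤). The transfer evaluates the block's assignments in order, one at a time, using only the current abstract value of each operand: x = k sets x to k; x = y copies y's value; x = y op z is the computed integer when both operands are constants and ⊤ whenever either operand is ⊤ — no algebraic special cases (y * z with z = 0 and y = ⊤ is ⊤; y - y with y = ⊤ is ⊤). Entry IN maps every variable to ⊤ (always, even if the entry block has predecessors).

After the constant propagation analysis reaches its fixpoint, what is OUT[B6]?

Fixpoint table:
  B0: | IN=(all ⊤) | OUT=(all ⊤)
  B1: | IN=(all ⊤) | OUT={e:-3; rest ⊤}
  B2: | IN={e:-3; rest ⊤} | OUT={e:-3; rest ⊤}
  B3: | IN={e:-3; rest ⊤} | OUT={e:-3; rest ⊤}
  B4: | IN={e:-3; rest ⊤} | OUT={e:-3; rest ⊤}
  B5: | IN={e:-3; rest ⊤} | OUT=(all ⊤)
  B6: | IN=(all ⊤) | OUT={c:0; rest ⊤}
  B7: | IN=(all ⊤) | OUT={d:-3; rest ⊤}

Merge at B6: IN[B6] = OUT[B5] = {a: ⊤, b: ⊤, c: ⊤, d: ⊤, e: ⊤, f: ⊤}
Applying B6's transfer function to that IN value gives OUT[B6] (row B6 above).

Answer: {a: ⊤, b: ⊤, c: 0, d: ⊤, e: ⊤, f: ⊤}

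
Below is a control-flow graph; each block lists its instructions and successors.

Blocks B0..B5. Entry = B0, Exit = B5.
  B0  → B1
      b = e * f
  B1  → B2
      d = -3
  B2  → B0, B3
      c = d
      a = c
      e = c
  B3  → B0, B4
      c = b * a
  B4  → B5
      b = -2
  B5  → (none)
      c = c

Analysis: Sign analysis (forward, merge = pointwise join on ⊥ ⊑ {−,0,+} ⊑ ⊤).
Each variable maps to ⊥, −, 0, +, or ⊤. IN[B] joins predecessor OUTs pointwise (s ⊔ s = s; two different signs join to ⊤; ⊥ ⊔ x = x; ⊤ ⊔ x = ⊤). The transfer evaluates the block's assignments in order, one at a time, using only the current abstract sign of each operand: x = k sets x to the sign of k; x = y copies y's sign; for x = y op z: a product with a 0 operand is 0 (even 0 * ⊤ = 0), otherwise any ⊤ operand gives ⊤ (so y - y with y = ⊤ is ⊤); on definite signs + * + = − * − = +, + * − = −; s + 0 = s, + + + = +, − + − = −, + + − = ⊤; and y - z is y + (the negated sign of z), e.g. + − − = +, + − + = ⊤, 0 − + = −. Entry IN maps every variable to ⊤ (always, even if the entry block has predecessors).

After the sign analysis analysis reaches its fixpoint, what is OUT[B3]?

Fixpoint table:
  B0:   IN=(all ⊤)   OUT=(all ⊤)
  B1:   IN=(all ⊤)   OUT={d:-; rest ⊤}
  B2:   IN={d:-; rest ⊤}   OUT={a:-, c:-, d:-, e:-; rest ⊤}
  B3:   IN={a:-, c:-, d:-, e:-; rest ⊤}   OUT={a:-, d:-, e:-; rest ⊤}
  B4:   IN={a:-, d:-, e:-; rest ⊤}   OUT={a:-, b:-, d:-, e:-; rest ⊤}
  B5:   IN={a:-, b:-, d:-, e:-; rest ⊤}   OUT={a:-, b:-, d:-, e:-; rest ⊤}

Merge at B3: IN[B3] = OUT[B2] = {a: -, b: ⊤, c: -, d: -, e: -, f: ⊤}
Applying B3's transfer function to that IN value gives OUT[B3] (row B3 above).

Answer: {a: -, b: ⊤, c: ⊤, d: -, e: -, f: ⊤}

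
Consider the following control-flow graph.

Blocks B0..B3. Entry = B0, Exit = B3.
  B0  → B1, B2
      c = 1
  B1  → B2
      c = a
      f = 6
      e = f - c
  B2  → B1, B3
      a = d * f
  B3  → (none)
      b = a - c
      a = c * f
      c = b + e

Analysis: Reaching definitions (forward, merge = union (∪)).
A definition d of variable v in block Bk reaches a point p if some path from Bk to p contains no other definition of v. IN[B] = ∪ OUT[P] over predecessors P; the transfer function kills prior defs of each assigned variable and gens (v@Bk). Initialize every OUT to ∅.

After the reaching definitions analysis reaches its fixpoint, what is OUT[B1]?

Per-block solution:
  B0:  IN={}  OUT={c@B0}
  B1:  IN={a@B2, c@B0, c@B1, e@B1, f@B1}  OUT={a@B2, c@B1, e@B1, f@B1}
  B2:  IN={a@B2, c@B0, c@B1, e@B1, f@B1}  OUT={a@B2, c@B0, c@B1, e@B1, f@B1}
  B3:  IN={a@B2, c@B0, c@B1, e@B1, f@B1}  OUT={a@B3, b@B3, c@B3, e@B1, f@B1}

Merge at B1: IN[B1] = OUT[B0] ⊔ OUT[B2] = {a@B2, c@B0, c@B1, e@B1, f@B1}
Applying B1's transfer function to that IN value gives OUT[B1] (row B1 above).

Answer: {a@B2, c@B1, e@B1, f@B1}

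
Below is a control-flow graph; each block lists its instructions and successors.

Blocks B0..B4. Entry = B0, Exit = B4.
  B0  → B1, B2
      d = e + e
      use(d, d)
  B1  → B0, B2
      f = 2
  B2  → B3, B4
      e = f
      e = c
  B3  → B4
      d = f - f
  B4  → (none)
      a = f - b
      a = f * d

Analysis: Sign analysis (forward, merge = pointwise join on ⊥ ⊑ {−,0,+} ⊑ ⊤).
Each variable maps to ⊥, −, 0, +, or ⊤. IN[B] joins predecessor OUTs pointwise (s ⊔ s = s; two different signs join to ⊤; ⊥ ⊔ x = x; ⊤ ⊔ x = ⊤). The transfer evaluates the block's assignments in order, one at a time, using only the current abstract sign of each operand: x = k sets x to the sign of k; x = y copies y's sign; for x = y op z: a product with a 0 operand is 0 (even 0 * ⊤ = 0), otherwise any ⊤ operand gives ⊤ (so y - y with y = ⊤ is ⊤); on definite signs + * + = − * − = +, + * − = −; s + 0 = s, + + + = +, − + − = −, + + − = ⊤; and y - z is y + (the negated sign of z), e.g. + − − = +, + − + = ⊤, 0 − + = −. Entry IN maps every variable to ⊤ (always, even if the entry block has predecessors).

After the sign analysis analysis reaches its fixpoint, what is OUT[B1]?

Answer: {a: ⊤, b: ⊤, c: ⊤, d: ⊤, e: ⊤, f: +}

Derivation:
Converged values:
  B0:   IN=(all ⊤)   OUT=(all ⊤)
  B1:   IN=(all ⊤)   OUT={f:+; rest ⊤}
  B2:   IN=(all ⊤)   OUT=(all ⊤)
  B3:   IN=(all ⊤)   OUT=(all ⊤)
  B4:   IN=(all ⊤)   OUT=(all ⊤)

Merge at B1: IN[B1] = OUT[B0] = {a: ⊤, b: ⊤, c: ⊤, d: ⊤, e: ⊤, f: ⊤}
Applying B1's transfer function to that IN value gives OUT[B1] (row B1 above).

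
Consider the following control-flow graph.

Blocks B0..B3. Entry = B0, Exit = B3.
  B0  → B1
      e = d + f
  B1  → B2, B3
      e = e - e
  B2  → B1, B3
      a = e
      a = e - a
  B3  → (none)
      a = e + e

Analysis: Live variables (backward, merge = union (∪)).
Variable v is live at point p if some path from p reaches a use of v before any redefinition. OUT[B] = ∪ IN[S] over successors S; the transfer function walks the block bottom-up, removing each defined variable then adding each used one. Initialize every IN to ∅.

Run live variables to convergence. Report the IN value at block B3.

Per-block solution:
  B0:  IN={d, f}  OUT={e}
  B1:  IN={e}  OUT={e}
  B2:  IN={e}  OUT={e}
  B3:  IN={e}  OUT={}

B3 is the boundary node: OUT[B3] = {}
Applying B3's transfer function to that OUT value gives IN[B3] (row B3 above).

Answer: {e}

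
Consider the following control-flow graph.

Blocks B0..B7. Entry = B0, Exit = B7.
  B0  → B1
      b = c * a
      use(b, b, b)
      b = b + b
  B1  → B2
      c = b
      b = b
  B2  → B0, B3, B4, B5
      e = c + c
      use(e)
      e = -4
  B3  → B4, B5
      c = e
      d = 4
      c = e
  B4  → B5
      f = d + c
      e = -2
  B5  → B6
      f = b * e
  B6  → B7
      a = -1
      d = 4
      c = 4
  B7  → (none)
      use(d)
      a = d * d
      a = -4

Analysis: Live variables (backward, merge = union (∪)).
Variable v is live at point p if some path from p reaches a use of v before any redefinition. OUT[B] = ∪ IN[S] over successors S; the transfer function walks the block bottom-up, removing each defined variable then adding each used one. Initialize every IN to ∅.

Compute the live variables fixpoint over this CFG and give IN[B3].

Answer: {b, e}

Trace:
Fixpoint table:
  B0:   IN={a, c, d}   OUT={a, b, d}
  B1:   IN={a, b, d}   OUT={a, b, c, d}
  B2:   IN={a, b, c, d}   OUT={a, b, c, d, e}
  B3:   IN={b, e}   OUT={b, c, d, e}
  B4:   IN={b, c, d}   OUT={b, e}
  B5:   IN={b, e}   OUT={}
  B6:   IN={}   OUT={d}
  B7:   IN={d}   OUT={}

Merge at B3: OUT[B3] = IN[B4] ⊔ IN[B5] = {b, c, d, e}
Applying B3's transfer function to that OUT value gives IN[B3] (row B3 above).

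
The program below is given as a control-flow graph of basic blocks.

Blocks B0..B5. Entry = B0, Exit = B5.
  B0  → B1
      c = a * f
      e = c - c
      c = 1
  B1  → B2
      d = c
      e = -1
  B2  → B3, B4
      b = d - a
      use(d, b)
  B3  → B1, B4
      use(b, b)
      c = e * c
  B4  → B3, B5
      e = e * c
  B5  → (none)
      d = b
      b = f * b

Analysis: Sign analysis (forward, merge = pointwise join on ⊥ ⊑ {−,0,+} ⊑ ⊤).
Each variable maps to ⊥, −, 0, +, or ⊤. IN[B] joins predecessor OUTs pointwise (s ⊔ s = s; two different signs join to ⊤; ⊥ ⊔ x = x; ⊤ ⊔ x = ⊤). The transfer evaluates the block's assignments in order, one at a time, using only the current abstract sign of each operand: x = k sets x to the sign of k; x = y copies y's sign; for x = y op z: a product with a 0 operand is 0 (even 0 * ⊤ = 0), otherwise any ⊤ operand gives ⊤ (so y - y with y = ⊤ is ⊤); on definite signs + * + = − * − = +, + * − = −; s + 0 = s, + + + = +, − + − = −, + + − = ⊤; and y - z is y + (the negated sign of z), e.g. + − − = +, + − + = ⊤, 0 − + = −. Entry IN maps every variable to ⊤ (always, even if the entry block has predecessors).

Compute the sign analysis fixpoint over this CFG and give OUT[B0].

Answer: {a: ⊤, b: ⊤, c: +, d: ⊤, e: ⊤, f: ⊤}

Trace:
Per-block solution:
  B0: | IN=(all ⊤) | OUT={c:+; rest ⊤}
  B1: | IN=(all ⊤) | OUT={e:-; rest ⊤}
  B2: | IN={e:-; rest ⊤} | OUT={e:-; rest ⊤}
  B3: | IN=(all ⊤) | OUT=(all ⊤)
  B4: | IN=(all ⊤) | OUT=(all ⊤)
  B5: | IN=(all ⊤) | OUT=(all ⊤)

B0 is the boundary node: IN[B0] = {a: ⊤, b: ⊤, c: ⊤, d: ⊤, e: ⊤, f: ⊤}
Applying B0's transfer function to that IN value gives OUT[B0] (row B0 above).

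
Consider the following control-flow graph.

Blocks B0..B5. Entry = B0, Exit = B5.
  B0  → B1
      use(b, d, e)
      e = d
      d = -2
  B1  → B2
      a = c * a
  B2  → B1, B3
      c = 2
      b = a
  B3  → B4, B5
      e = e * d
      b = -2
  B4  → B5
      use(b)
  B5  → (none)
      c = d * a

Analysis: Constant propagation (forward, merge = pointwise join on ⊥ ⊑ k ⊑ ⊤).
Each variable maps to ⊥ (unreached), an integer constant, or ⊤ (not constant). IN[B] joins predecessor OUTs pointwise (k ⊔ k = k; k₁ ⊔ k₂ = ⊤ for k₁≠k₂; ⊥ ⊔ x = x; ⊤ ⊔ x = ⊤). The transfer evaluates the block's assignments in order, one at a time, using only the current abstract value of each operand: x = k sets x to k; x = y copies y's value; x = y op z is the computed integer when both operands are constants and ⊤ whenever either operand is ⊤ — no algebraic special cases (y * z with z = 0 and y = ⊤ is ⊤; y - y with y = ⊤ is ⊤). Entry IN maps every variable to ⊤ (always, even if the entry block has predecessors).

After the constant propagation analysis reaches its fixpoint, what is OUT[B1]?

Answer: {a: ⊤, b: ⊤, c: ⊤, d: -2, e: ⊤, f: ⊤}

Derivation:
Per-block solution:
  B0:  IN=(all ⊤)  OUT={d:-2; rest ⊤}
  B1:  IN={d:-2; rest ⊤}  OUT={d:-2; rest ⊤}
  B2:  IN={d:-2; rest ⊤}  OUT={c:2, d:-2; rest ⊤}
  B3:  IN={c:2, d:-2; rest ⊤}  OUT={b:-2, c:2, d:-2; rest ⊤}
  B4:  IN={b:-2, c:2, d:-2; rest ⊤}  OUT={b:-2, c:2, d:-2; rest ⊤}
  B5:  IN={b:-2, c:2, d:-2; rest ⊤}  OUT={b:-2, d:-2; rest ⊤}

Merge at B1: IN[B1] = OUT[B0] ⊔ OUT[B2] = {a: ⊤, b: ⊤, c: ⊤, d: -2, e: ⊤, f: ⊤}
Applying B1's transfer function to that IN value gives OUT[B1] (row B1 above).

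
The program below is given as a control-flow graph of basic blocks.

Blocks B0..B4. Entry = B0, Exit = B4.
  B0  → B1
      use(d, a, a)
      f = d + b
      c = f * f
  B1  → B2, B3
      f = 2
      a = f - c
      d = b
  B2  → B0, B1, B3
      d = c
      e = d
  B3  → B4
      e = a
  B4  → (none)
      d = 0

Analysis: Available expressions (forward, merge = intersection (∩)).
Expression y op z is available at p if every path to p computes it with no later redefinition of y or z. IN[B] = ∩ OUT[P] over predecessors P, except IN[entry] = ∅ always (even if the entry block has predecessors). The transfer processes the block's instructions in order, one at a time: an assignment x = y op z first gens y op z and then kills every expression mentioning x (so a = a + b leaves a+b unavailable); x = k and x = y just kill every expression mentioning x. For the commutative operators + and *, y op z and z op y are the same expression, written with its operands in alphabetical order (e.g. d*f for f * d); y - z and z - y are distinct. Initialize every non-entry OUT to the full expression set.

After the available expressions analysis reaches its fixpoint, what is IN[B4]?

Answer: {f-c}

Derivation:
Per-block solution:
  B0: | IN={} | OUT={b+d, f*f}
  B1: | IN={} | OUT={f-c}
  B2: | IN={f-c} | OUT={f-c}
  B3: | IN={f-c} | OUT={f-c}
  B4: | IN={f-c} | OUT={f-c}

Merge at B4: IN[B4] = OUT[B3] = {f-c}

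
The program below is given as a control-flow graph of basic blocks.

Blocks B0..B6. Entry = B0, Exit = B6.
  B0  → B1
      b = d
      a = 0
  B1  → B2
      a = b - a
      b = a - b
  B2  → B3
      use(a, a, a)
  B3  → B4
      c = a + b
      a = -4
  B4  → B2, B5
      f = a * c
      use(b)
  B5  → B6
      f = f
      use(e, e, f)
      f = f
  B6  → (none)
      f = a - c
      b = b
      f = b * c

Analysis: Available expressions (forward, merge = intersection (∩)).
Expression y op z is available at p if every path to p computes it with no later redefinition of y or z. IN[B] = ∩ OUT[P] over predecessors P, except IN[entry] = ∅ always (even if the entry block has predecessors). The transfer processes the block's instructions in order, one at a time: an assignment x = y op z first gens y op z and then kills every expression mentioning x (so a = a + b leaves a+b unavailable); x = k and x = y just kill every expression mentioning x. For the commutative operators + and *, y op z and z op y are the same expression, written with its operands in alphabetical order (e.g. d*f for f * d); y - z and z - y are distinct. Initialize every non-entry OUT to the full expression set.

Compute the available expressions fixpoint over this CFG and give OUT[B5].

Answer: {a*c}

Derivation:
Per-block solution:
  B0:   IN={}   OUT={}
  B1:   IN={}   OUT={}
  B2:   IN={}   OUT={}
  B3:   IN={}   OUT={}
  B4:   IN={}   OUT={a*c}
  B5:   IN={a*c}   OUT={a*c}
  B6:   IN={a*c}   OUT={a*c, a-c, b*c}

Merge at B5: IN[B5] = OUT[B4] = {a*c}
Applying B5's transfer function to that IN value gives OUT[B5] (row B5 above).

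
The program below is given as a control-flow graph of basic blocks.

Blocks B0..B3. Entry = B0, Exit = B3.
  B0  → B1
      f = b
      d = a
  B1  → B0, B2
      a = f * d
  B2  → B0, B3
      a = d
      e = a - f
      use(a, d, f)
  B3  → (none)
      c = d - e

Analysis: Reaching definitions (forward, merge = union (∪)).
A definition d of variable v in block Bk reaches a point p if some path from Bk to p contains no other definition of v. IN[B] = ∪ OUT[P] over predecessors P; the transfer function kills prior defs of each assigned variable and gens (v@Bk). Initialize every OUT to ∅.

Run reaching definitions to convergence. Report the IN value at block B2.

Answer: {a@B1, d@B0, e@B2, f@B0}

Trace:
Per-block solution:
  B0:   IN={a@B1, a@B2, d@B0, e@B2, f@B0}   OUT={a@B1, a@B2, d@B0, e@B2, f@B0}
  B1:   IN={a@B1, a@B2, d@B0, e@B2, f@B0}   OUT={a@B1, d@B0, e@B2, f@B0}
  B2:   IN={a@B1, d@B0, e@B2, f@B0}   OUT={a@B2, d@B0, e@B2, f@B0}
  B3:   IN={a@B2, d@B0, e@B2, f@B0}   OUT={a@B2, c@B3, d@B0, e@B2, f@B0}

Merge at B2: IN[B2] = OUT[B1] = {a@B1, d@B0, e@B2, f@B0}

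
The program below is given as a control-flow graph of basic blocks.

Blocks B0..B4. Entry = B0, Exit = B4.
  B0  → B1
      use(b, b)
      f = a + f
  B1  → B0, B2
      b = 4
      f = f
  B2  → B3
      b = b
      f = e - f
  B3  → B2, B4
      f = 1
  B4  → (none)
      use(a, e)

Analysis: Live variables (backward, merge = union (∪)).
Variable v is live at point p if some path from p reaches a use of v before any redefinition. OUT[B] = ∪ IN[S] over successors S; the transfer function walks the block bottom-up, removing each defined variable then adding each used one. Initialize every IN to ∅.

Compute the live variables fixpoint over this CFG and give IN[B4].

Answer: {a, e}

Derivation:
Fixpoint table:
  B0:  IN={a, b, e, f}  OUT={a, e, f}
  B1:  IN={a, e, f}  OUT={a, b, e, f}
  B2:  IN={a, b, e, f}  OUT={a, b, e}
  B3:  IN={a, b, e}  OUT={a, b, e, f}
  B4:  IN={a, e}  OUT={}

B4 is the boundary node: OUT[B4] = {}
Applying B4's transfer function to that OUT value gives IN[B4] (row B4 above).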